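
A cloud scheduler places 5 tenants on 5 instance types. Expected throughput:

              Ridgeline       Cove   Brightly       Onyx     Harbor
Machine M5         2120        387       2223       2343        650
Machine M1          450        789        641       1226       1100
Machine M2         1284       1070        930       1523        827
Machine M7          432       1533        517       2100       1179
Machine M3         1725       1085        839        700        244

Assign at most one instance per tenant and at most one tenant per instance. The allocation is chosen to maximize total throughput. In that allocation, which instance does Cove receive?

Cove receives Machine M2.

This is the linear assignment problem.
Optimal: Ridgeline→Machine M3 (1725 ops/s), Cove→Machine M2 (1070 ops/s), Brightly→Machine M5 (2223 ops/s), Onyx→Machine M7 (2100 ops/s), Harbor→Machine M1 (1100 ops/s) — total 1725+1070+2223+2100+1100 = 8218 ops/s.
Max-entry greedy (repeatedly take the single best remaining cell) gives 7631 ops/s, worse by 587.
Next-best assignment: Ridgeline→Machine M3, Cove→Machine M7, Brightly→Machine M5, Onyx→Machine M2, Harbor→Machine M1 = 8104 ops/s.
Checked against all permutations: 8218 ops/s is optimal.
Cove's own top instance is Machine M7 (1533 ops/s), but forcing Cove→Machine M7 and reassigning the rest optimally gives only 8104 ops/s — worse by 114.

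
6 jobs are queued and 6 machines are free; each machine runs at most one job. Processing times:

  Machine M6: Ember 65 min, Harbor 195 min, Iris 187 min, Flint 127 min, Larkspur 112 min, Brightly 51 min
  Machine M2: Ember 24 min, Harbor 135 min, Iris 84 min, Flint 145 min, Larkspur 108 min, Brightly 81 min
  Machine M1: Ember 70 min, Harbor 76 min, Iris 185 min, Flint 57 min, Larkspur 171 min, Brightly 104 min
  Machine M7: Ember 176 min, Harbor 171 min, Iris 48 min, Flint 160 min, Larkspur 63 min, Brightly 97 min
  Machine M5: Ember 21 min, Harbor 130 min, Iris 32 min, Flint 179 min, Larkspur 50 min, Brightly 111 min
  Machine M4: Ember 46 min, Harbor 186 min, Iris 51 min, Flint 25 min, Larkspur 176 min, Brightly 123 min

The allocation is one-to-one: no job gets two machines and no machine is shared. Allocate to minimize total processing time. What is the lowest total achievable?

This is a one-to-one assignment (minimum-cost bipartite matching).
Optimal: Ember→Machine M2 (24 min), Harbor→Machine M1 (76 min), Iris→Machine M5 (32 min), Flint→Machine M4 (25 min), Larkspur→Machine M7 (63 min), Brightly→Machine M6 (51 min) — total 24+76+32+25+63+51 = 271 min.
Next-best assignment: Ember→Machine M2, Harbor→Machine M1, Iris→Machine M7, Flint→Machine M4, Larkspur→Machine M5, Brightly→Machine M6 = 274 min.
Every other assignment is strictly worse.

Minimum total: 271 min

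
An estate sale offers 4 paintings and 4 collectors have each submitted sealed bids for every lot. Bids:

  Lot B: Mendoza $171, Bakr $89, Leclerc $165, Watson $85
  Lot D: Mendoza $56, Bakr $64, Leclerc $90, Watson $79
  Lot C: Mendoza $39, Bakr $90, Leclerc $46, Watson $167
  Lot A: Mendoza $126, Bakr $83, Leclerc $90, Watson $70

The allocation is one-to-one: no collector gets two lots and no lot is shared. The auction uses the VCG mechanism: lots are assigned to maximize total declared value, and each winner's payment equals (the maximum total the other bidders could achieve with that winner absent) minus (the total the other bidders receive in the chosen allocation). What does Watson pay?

Efficient allocation: Mendoza→Lot A ($126), Bakr→Lot D ($64), Leclerc→Lot B ($165), Watson→Lot C ($167); total welfare W = $522.
Watson receives Lot C at value $167, so the others get W − 167 = $355.
Without Watson: best allocation of the remaining 3 bidders over all 4 lots is Mendoza→Lot A ($126), Bakr→Lot C ($90), Leclerc→Lot B ($165), total $381.
VCG payment = (others' best without Watson) − (others' welfare with Watson) = 381 − 355 = $26.

Watson pays $26.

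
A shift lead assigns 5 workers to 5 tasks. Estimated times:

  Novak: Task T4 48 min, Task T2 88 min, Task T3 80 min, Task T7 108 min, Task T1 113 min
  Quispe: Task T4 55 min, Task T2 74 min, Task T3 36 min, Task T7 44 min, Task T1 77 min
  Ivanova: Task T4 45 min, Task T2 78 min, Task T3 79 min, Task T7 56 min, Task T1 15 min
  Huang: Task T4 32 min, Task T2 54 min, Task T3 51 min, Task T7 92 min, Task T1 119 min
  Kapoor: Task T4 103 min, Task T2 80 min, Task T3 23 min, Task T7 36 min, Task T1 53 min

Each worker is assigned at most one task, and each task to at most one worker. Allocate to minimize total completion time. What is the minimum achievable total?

Minimum total: 184 min

Optimal: Novak→Task T4 (48 min), Quispe→Task T7 (44 min), Ivanova→Task T1 (15 min), Huang→Task T2 (54 min), Kapoor→Task T3 (23 min) — total 48+44+15+54+23 = 184 min.
Column-greedy (each task in turn goes to its cheapest remaining worker) gives 298 min, worse by 114.
Swapping Huang↔Kapoor (Huang→Task T3 51 min, Kapoor→Task T2 80 min) adds 54.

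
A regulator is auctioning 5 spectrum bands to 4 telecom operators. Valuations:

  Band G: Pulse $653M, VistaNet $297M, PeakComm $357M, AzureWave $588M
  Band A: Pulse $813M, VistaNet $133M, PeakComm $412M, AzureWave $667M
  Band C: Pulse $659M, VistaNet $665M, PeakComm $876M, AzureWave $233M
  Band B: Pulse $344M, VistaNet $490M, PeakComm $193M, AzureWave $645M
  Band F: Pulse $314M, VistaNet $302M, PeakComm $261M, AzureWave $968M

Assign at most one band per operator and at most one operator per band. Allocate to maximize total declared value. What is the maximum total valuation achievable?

This is a one-to-one assignment (maximum-weight bipartite matching).
Optimal: Pulse→Band A ($813M), VistaNet→Band B ($490M), PeakComm→Band C ($876M), AzureWave→Band F ($968M) — total 813+490+876+968 = $3147M.
Row-greedy (each operator in turn takes its best remaining band) gives $2803M, worse by 344.

Maximum total: $3147M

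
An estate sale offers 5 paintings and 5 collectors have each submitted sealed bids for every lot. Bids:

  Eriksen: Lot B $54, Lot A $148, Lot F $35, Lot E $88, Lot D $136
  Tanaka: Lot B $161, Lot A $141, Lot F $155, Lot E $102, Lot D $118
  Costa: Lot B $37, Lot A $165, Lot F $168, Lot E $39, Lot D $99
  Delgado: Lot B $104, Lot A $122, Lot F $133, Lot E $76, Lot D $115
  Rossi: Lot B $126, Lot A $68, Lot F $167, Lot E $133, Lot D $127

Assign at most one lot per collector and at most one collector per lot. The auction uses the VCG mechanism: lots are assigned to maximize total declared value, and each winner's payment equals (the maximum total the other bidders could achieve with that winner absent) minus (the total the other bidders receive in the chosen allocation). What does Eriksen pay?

Efficient allocation: Eriksen→Lot D ($136), Tanaka→Lot B ($161), Costa→Lot A ($165), Delgado→Lot F ($133), Rossi→Lot E ($133); total welfare W = $728.
Eriksen receives Lot D at value $136, so the others get W − 136 = $592.
Without Eriksen: best allocation of the remaining 4 bidders over all 5 lots is Tanaka→Lot B ($161), Costa→Lot A ($165), Delgado→Lot D ($115), Rossi→Lot F ($167), total $608.
VCG payment = (others' best without Eriksen) − (others' welfare with Eriksen) = 608 − 592 = $16.

Eriksen pays $16.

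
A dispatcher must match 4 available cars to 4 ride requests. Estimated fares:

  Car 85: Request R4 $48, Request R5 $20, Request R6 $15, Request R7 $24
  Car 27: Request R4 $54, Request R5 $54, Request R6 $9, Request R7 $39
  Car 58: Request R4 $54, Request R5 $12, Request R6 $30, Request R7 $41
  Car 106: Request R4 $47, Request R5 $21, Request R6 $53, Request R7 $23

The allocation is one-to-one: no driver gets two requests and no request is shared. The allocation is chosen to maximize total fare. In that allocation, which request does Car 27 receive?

Car 27 receives Request R5.

This is the linear assignment problem.
Optimal: Car 85→Request R4 ($48), Car 27→Request R5 ($54), Car 58→Request R7 ($41), Car 106→Request R6 ($53) — total 48+54+41+53 = $196.
Next-best assignment: Car 85→Request R7, Car 27→Request R5, Car 58→Request R4, Car 106→Request R6 = $185.
Swapping Car 106↔Car 58 (Car 106→Request R7 $23, Car 58→Request R6 $30) loses 41.
Every other assignment is strictly worse.
Car 27's own top request is Request R4 ($54), but forcing Car 27→Request R4 and reassigning the rest optimally gives only $168 — worse by 28.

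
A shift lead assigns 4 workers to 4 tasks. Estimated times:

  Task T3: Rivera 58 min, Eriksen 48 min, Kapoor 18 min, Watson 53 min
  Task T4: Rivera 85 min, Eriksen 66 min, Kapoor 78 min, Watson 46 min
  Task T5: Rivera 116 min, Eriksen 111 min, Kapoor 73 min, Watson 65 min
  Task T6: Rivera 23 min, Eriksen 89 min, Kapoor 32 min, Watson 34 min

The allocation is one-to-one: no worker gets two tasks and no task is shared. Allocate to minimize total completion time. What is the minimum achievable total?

Minimum total: 172 min

Treat this as an assignment problem: match each worker to one task.
Optimal: Rivera→Task T6 (23 min), Eriksen→Task T4 (66 min), Kapoor→Task T3 (18 min), Watson→Task T5 (65 min) — total 23+66+18+65 = 172 min.
Column-greedy (each task in turn goes to its cheapest remaining worker) gives 198 min, worse by 26.
Swapping Rivera↔Kapoor (Rivera→Task T3 58 min, Kapoor→Task T6 32 min) adds 49.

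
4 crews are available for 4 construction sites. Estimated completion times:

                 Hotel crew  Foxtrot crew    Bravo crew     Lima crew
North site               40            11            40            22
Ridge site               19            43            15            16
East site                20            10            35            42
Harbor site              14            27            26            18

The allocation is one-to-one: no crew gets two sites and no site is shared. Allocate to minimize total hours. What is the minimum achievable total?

Optimal: Hotel crew→Harbor site (14 hours), Foxtrot crew→East site (10 hours), Bravo crew→Ridge site (15 hours), Lima crew→North site (22 hours) — total 14+10+15+22 = 61 hours.
Column-greedy (each site in turn goes to its cheapest remaining crew) gives 64 hours, worse by 3.
Next-best assignment: Hotel crew→East site, Foxtrot crew→North site, Bravo crew→Ridge site, Lima crew→Harbor site = 64 hours.

Min total: 61 hours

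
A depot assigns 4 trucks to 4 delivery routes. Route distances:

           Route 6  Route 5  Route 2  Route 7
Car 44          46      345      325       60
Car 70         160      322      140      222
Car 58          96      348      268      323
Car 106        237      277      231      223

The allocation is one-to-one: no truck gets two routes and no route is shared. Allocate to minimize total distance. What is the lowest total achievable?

Min total: 573 km

This is a one-to-one assignment (minimum-cost bipartite matching).
Optimal: Car 44→Route 7 (60 km), Car 70→Route 2 (140 km), Car 58→Route 6 (96 km), Car 106→Route 5 (277 km) — total 60+140+96+277 = 573 km.
Min-entry greedy (repeatedly take the single cheapest remaining cell) gives 757 km, worse by 184.
Swapping Car 58↔Car 106 (Car 58→Route 5 348 km, Car 106→Route 6 237 km) adds 212.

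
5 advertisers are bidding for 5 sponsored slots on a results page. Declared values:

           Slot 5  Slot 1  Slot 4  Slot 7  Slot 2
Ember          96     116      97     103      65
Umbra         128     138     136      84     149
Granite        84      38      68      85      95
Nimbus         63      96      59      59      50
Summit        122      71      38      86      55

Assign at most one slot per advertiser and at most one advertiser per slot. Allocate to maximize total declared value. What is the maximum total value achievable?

Max total: $552

Optimal: Ember→Slot 7 ($103), Umbra→Slot 4 ($136), Granite→Slot 2 ($95), Nimbus→Slot 1 ($96), Summit→Slot 5 ($122) — total 103+136+95+96+122 = $552.
Max-entry greedy (repeatedly take the single best remaining cell) gives $531, worse by 21.
Next-best assignment: Ember→Slot 4, Umbra→Slot 2, Granite→Slot 7, Nimbus→Slot 1, Summit→Slot 5 = $549.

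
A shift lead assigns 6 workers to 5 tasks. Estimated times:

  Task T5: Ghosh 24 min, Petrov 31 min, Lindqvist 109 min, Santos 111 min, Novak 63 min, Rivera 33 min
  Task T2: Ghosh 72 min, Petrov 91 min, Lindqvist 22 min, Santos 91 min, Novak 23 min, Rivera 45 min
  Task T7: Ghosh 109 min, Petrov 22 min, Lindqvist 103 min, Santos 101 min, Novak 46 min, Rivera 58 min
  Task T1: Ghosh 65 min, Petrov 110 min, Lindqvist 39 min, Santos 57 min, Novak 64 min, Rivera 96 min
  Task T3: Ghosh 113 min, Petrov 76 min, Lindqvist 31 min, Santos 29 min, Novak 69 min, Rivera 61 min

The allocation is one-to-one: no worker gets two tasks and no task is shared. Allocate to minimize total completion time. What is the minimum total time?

Optimal: Ghosh→Task T5 (24 min), Novak→Task T2 (23 min), Petrov→Task T7 (22 min), Lindqvist→Task T1 (39 min), Santos→Task T3 (29 min) — total 24+23+22+39+29 = 137 min.
Row-greedy (each worker in turn takes its cheapest remaining task) gives 161 min, worse by 24.
Swapping Ghosh↔Petrov (Ghosh→Task T7 109 min, Petrov→Task T5 31 min) adds 94.

Minimum total: 137 min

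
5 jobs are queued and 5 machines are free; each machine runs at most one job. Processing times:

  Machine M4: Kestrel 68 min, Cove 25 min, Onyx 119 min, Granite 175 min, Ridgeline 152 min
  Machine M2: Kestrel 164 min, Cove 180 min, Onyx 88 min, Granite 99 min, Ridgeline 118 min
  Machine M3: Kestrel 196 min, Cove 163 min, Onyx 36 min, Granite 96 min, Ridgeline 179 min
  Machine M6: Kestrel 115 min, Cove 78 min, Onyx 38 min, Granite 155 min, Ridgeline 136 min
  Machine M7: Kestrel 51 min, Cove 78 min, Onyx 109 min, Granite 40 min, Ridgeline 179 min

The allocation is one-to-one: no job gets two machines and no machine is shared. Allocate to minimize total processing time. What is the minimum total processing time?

Min total: 328 min

Treat this as an assignment problem: match each job to one machine.
Optimal: Kestrel→Machine M7 (51 min), Cove→Machine M4 (25 min), Onyx→Machine M6 (38 min), Granite→Machine M3 (96 min), Ridgeline→Machine M2 (118 min) — total 51+25+38+96+118 = 328 min.
Next-best assignment: Kestrel→Machine M6, Cove→Machine M4, Onyx→Machine M3, Granite→Machine M7, Ridgeline→Machine M2 = 334 min.
Every other assignment is strictly worse.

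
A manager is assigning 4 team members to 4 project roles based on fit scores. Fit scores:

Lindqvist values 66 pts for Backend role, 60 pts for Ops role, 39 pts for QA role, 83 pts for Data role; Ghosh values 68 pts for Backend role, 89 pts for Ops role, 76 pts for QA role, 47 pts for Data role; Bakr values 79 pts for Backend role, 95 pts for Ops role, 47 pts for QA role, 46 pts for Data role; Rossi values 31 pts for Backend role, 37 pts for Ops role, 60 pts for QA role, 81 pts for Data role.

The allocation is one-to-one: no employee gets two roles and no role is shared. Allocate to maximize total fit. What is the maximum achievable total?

Maximum total: 318 pts

Treat this as an assignment problem: match each employee to one role.
Optimal: Lindqvist→Backend role (66 pts), Ghosh→QA role (76 pts), Bakr→Ops role (95 pts), Rossi→Data role (81 pts) — total 66+76+95+81 = 318 pts.
Column-greedy (each role in turn goes to its best remaining employee) gives 311 pts, worse by 7.
Every other assignment is strictly worse.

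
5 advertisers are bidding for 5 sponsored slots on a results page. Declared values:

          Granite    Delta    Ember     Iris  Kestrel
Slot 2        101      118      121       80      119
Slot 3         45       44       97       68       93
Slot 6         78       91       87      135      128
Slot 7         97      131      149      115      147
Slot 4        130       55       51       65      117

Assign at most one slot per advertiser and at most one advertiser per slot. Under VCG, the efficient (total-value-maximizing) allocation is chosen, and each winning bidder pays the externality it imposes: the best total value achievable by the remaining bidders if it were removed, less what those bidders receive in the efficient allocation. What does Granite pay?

Efficient allocation: Granite→Slot 4 ($130), Delta→Slot 2 ($118), Ember→Slot 3 ($97), Iris→Slot 6 ($135), Kestrel→Slot 7 ($147); total welfare W = $627.
Granite receives Slot 4 at value $130, so the others get W − 130 = $497.
Without Granite: best allocation of the remaining 4 bidders over all 5 slots is Delta→Slot 2 ($118), Ember→Slot 7 ($149), Iris→Slot 6 ($135), Kestrel→Slot 4 ($117), total $519.
VCG payment = (others' best without Granite) − (others' welfare with Granite) = 519 − 497 = $22.

Granite pays $22.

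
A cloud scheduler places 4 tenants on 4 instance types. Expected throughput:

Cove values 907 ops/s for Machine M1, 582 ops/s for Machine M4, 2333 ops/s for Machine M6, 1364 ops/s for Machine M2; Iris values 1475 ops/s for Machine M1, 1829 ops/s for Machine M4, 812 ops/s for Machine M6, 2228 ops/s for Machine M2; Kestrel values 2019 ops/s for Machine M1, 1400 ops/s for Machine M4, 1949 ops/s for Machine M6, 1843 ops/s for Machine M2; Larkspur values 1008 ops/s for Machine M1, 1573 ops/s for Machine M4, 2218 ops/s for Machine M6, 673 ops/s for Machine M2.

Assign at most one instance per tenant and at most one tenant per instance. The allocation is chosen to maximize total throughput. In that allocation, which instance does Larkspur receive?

Larkspur receives Machine M4.

Optimal: Cove→Machine M6 (2333 ops/s), Iris→Machine M2 (2228 ops/s), Kestrel→Machine M1 (2019 ops/s), Larkspur→Machine M4 (1573 ops/s) — total 2333+2228+2019+1573 = 8153 ops/s.
Column-greedy (each instance in turn goes to its best remaining tenant) gives 6854 ops/s, worse by 1299.
Next-best assignment: Cove→Machine M2, Iris→Machine M4, Kestrel→Machine M1, Larkspur→Machine M6 = 7430 ops/s.
Larkspur's own top instance is Machine M6 (2218 ops/s), but forcing Larkspur→Machine M6 and reassigning the rest optimally gives only 7430 ops/s — worse by 723.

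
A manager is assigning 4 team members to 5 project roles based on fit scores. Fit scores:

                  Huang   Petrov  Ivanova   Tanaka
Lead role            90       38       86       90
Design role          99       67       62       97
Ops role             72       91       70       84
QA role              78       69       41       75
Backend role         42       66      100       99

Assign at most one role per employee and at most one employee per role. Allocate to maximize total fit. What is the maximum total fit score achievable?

Maximum total: 380 pts

Treat this as an assignment problem: match each employee to one role.
Optimal: Huang→Design role (99 pts), Petrov→Ops role (91 pts), Ivanova→Backend role (100 pts), Tanaka→Lead role (90 pts) — total 99+91+100+90 = 380 pts.
Column-greedy (each role in turn goes to its best remaining employee) gives 319 pts, worse by 61.
Swapping Tanaka↔Petrov (Tanaka→Ops role 84 pts, Petrov→Lead role 38 pts) loses 59.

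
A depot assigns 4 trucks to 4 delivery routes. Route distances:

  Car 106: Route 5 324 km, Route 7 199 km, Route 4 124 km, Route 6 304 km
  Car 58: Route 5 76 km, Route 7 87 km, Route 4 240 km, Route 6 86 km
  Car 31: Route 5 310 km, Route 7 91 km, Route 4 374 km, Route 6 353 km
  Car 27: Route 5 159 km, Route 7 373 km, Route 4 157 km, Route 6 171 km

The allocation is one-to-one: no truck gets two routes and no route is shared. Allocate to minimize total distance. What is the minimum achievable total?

Minimum total: 460 km

Optimal: Car 106→Route 4 (124 km), Car 58→Route 6 (86 km), Car 31→Route 7 (91 km), Car 27→Route 5 (159 km) — total 124+86+91+159 = 460 km.
Column-greedy (each route in turn goes to its cheapest remaining truck) gives 462 km, worse by 2.
Every other assignment is strictly worse.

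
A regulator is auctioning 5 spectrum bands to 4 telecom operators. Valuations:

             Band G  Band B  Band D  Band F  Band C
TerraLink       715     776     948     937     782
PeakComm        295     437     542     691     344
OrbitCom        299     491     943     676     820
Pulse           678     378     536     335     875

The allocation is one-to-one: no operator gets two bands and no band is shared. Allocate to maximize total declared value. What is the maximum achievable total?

Max total: $3285M

This is a one-to-one assignment (maximum-weight bipartite matching).
Optimal: TerraLink→Band B ($776M), PeakComm→Band F ($691M), OrbitCom→Band D ($943M), Pulse→Band C ($875M) — total 776+691+943+875 = $3285M.
Column-greedy (each band in turn goes to its best remaining operator) gives $2083M, worse by 1202.
Next-best assignment: TerraLink→Band G, PeakComm→Band F, OrbitCom→Band D, Pulse→Band C = $3224M.
Every other assignment is strictly worse.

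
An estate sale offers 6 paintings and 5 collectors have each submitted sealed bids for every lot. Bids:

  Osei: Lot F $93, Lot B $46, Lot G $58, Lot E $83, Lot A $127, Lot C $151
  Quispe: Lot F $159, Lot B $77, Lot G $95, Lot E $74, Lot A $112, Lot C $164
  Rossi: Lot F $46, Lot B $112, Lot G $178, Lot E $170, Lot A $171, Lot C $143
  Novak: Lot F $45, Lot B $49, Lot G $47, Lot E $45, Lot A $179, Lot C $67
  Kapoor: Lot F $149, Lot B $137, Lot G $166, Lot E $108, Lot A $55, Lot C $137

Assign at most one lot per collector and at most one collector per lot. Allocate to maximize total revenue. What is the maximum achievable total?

Optimal: Osei→Lot C ($151), Quispe→Lot F ($159), Rossi→Lot E ($170), Novak→Lot A ($179), Kapoor→Lot G ($166) — total 151+159+170+179+166 = $825.
Row-greedy (each collector in turn takes its best remaining lot) gives $804, worse by 21.

Maximum total: $825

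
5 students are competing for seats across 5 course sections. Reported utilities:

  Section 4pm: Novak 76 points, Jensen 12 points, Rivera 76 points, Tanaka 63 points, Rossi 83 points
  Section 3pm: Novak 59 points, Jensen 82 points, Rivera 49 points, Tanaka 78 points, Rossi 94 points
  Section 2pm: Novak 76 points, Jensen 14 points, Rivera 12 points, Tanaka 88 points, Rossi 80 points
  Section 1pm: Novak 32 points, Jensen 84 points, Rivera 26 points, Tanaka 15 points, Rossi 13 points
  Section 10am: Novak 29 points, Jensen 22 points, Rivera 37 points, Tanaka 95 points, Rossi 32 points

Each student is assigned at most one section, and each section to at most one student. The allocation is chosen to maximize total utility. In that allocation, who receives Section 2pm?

Optimal: Novak→Section 2pm (76 points), Jensen→Section 1pm (84 points), Rivera→Section 4pm (76 points), Tanaka→Section 10am (95 points), Rossi→Section 3pm (94 points) — total 76+84+76+95+94 = 425 points.
Column-greedy (each section in turn goes to its best remaining student) gives 322 points, worse by 103.
Next-best assignment: Novak→Section 3pm, Jensen→Section 1pm, Rivera→Section 4pm, Tanaka→Section 10am, Rossi→Section 2pm = 394 points.
Swapping Jensen↔Novak (Jensen→Section 2pm 14 points, Novak→Section 1pm 32 points) loses 114.
No other one-to-one assignment exceeds 425 points.
Novak's own top section is Section 4pm (76 points), but forcing Novak→Section 4pm and reassigning the rest optimally gives only 384 points — worse by 41.

Novak receives Section 2pm.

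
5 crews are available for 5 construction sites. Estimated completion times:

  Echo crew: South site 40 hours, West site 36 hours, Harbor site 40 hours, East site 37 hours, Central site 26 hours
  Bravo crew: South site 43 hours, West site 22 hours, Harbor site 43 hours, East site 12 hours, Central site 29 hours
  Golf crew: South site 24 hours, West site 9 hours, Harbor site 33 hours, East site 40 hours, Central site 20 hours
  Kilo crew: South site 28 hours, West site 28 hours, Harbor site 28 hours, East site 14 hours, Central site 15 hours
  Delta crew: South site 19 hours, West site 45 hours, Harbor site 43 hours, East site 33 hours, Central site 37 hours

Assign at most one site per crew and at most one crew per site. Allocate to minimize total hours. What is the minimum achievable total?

Minimum total: 94 hours

Treat this as an assignment problem: match each crew to one site.
Optimal: Echo crew→Central site (26 hours), Bravo crew→East site (12 hours), Golf crew→West site (9 hours), Kilo crew→Harbor site (28 hours), Delta crew→South site (19 hours) — total 26+12+9+28+19 = 94 hours.
Min-entry greedy (repeatedly take the single cheapest remaining cell) gives 95 hours, worse by 1.
Next-best assignment: Echo crew→Harbor site, Bravo crew→East site, Golf crew→West site, Kilo crew→Central site, Delta crew→South site = 95 hours.
Checked against all permutations: 94 hours is optimal.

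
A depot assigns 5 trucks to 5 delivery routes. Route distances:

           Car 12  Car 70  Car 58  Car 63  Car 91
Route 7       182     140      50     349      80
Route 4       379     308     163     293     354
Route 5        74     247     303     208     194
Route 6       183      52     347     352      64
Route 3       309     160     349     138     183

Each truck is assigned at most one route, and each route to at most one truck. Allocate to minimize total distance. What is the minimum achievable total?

Min total: 507 km

Treat this as an assignment problem: match each truck to one route.
Optimal: Car 12→Route 5 (74 km), Car 70→Route 6 (52 km), Car 58→Route 4 (163 km), Car 63→Route 3 (138 km), Car 91→Route 7 (80 km) — total 74+52+163+138+80 = 507 km.
Row-greedy (each truck in turn takes its cheapest remaining route) gives 668 km, worse by 161.
Next-best assignment: Car 12→Route 5, Car 70→Route 7, Car 58→Route 4, Car 63→Route 3, Car 91→Route 6 = 579 km.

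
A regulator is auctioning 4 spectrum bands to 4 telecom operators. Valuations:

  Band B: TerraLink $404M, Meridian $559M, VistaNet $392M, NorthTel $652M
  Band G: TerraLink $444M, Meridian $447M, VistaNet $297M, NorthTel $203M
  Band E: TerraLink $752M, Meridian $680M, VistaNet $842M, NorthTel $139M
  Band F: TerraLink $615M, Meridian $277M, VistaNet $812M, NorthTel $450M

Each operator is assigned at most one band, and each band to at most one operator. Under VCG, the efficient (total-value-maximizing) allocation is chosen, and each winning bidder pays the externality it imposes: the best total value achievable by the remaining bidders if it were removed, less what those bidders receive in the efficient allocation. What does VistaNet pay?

Efficient allocation: TerraLink→Band E ($752M), Meridian→Band G ($447M), VistaNet→Band F ($812M), NorthTel→Band B ($652M); total welfare W = $2663M.
VistaNet receives Band F at value $812M, so the others get W − 812 = $1851M.
Without VistaNet: best allocation of the remaining 3 bidders over all 4 bands is TerraLink→Band F ($615M), Meridian→Band E ($680M), NorthTel→Band B ($652M), total $1947M.
VCG payment = (others' best without VistaNet) − (others' welfare with VistaNet) = 1947 − 1851 = $96M.

VistaNet pays $96M.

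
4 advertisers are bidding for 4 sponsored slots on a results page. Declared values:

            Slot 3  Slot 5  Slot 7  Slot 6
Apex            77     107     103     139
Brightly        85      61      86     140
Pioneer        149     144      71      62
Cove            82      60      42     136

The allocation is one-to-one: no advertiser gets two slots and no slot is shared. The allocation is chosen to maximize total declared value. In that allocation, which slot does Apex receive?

Apex receives Slot 5.

Optimal: Apex→Slot 5 ($107), Brightly→Slot 7 ($86), Pioneer→Slot 3 ($149), Cove→Slot 6 ($136) — total 107+86+149+136 = $478.
Max-entry greedy (repeatedly take the single best remaining cell) gives $438, worse by 40.
Next-best assignment: Apex→Slot 7, Brightly→Slot 6, Pioneer→Slot 5, Cove→Slot 3 = $469.
Checked against all permutations: $478 is optimal.
Apex's own top slot is Slot 6 ($139), but forcing Apex→Slot 6 and reassigning the rest optimally gives only $451 — worse by 27.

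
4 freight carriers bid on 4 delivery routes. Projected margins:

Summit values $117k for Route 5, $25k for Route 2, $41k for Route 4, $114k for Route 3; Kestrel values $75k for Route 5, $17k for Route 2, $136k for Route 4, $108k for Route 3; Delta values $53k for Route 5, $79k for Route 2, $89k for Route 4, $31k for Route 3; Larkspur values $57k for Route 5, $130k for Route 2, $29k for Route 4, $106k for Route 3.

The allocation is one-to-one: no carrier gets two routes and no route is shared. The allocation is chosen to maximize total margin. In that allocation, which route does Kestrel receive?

Treat this as an assignment problem: match each carrier to one route.
Optimal: Summit→Route 5 ($117k), Kestrel→Route 3 ($108k), Delta→Route 4 ($89k), Larkspur→Route 2 ($130k) — total 117+108+89+130 = $444k.
Column-greedy (each route in turn goes to its best remaining carrier) gives $414k, worse by 30.
Next-best assignment: Summit→Route 5, Kestrel→Route 4, Delta→Route 2, Larkspur→Route 3 = $438k.
Swapping Larkspur↔Delta (Larkspur→Route 4 $29k, Delta→Route 2 $79k) loses 111.
Kestrel's own top route is Route 4 ($136k), but forcing Kestrel→Route 4 and reassigning the rest optimally gives only $438k — worse by 6.

Kestrel receives Route 3.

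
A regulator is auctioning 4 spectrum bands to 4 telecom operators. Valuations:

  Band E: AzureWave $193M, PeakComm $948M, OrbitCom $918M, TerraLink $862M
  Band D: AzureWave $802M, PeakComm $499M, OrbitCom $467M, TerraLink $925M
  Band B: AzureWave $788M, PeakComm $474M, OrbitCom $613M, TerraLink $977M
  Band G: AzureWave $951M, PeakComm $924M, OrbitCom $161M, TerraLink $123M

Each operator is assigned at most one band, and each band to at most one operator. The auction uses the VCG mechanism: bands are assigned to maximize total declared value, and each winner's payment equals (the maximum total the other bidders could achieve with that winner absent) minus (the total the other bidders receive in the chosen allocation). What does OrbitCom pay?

Efficient allocation: AzureWave→Band D ($802M), PeakComm→Band G ($924M), OrbitCom→Band E ($918M), TerraLink→Band B ($977M); total welfare W = $3621M.
OrbitCom receives Band E at value $918M, so the others get W − 918 = $2703M.
Without OrbitCom: best allocation of the remaining 3 bidders over all 4 bands is AzureWave→Band G ($951M), PeakComm→Band E ($948M), TerraLink→Band B ($977M), total $2876M.
VCG payment = (others' best without OrbitCom) − (others' welfare with OrbitCom) = 2876 − 2703 = $173M.

OrbitCom pays $173M.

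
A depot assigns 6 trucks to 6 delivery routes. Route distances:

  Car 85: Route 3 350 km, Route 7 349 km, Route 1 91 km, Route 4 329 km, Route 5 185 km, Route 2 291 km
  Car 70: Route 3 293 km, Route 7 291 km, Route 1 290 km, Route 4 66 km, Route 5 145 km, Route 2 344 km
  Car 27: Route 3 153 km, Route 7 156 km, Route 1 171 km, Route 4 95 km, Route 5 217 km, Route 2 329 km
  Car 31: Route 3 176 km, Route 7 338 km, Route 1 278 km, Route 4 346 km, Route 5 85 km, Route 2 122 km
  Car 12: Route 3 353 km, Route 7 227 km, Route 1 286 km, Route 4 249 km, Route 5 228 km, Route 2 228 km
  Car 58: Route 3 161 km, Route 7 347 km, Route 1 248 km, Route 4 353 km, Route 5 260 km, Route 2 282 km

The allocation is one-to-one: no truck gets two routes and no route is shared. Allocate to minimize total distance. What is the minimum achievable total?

Optimal: Car 85→Route 1 (91 km), Car 70→Route 4 (66 km), Car 27→Route 7 (156 km), Car 31→Route 5 (85 km), Car 12→Route 2 (228 km), Car 58→Route 3 (161 km) — total 91+66+156+85+228+161 = 787 km.
Column-greedy (each route in turn goes to its cheapest remaining truck) gives 904 km, worse by 117.
Swapping Car 12↔Car 58 (Car 12→Route 3 353 km, Car 58→Route 2 282 km) adds 246.
Every other assignment is strictly worse.

Minimum total: 787 km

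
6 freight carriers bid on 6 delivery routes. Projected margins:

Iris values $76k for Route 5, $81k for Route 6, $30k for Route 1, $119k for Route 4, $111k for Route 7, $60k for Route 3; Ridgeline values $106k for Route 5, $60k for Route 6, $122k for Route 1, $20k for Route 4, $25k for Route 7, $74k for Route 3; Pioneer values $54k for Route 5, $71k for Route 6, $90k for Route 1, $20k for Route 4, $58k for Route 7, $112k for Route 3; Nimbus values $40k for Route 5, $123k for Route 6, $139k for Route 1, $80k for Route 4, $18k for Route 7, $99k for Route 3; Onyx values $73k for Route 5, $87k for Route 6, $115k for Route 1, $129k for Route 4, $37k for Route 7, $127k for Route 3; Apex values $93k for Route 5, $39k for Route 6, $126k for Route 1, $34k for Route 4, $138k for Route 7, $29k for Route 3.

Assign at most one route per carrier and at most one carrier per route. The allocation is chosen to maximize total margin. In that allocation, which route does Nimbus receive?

Nimbus receives Route 6.

Optimal: Iris→Route 4 ($119k), Ridgeline→Route 5 ($106k), Pioneer→Route 3 ($112k), Nimbus→Route 6 ($123k), Onyx→Route 1 ($115k), Apex→Route 7 ($138k) — total 119+106+112+123+115+138 = $713k.
Max-entry greedy (repeatedly take the single best remaining cell) gives $705k, worse by 8.
No other one-to-one assignment exceeds $713k.
Nimbus's own top route is Route 1 ($139k), but forcing Nimbus→Route 1 and reassigning the rest optimally gives only $705k — worse by 8.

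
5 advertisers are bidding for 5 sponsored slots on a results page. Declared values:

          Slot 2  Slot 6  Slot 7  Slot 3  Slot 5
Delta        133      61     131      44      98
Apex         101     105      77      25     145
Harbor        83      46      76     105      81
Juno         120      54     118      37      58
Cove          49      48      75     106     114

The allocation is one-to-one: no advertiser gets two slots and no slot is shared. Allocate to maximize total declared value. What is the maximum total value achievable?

Optimal: Delta→Slot 2 ($133), Apex→Slot 6 ($105), Harbor→Slot 3 ($105), Juno→Slot 7 ($118), Cove→Slot 5 ($114) — total 133+105+105+118+114 = $575.
No other one-to-one assignment exceeds $575.

Maximum total: $575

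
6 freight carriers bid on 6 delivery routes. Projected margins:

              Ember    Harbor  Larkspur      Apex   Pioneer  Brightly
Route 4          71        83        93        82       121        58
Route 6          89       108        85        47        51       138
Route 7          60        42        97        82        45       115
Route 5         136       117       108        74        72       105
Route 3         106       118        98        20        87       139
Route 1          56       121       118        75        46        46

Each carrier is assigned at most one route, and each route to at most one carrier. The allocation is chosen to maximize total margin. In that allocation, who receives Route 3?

This is the linear assignment problem.
Optimal: Ember→Route 5 ($136k), Harbor→Route 3 ($118k), Larkspur→Route 1 ($118k), Apex→Route 7 ($82k), Pioneer→Route 4 ($121k), Brightly→Route 6 ($138k) — total 136+118+118+82+121+138 = $713k.
Row-greedy (each carrier in turn takes its best remaining route) gives $603k, worse by 110.
Harbor's own top route is Route 1 ($121k), but forcing Harbor→Route 1 and reassigning the rest optimally gives only $696k — worse by 17.

Harbor receives Route 3.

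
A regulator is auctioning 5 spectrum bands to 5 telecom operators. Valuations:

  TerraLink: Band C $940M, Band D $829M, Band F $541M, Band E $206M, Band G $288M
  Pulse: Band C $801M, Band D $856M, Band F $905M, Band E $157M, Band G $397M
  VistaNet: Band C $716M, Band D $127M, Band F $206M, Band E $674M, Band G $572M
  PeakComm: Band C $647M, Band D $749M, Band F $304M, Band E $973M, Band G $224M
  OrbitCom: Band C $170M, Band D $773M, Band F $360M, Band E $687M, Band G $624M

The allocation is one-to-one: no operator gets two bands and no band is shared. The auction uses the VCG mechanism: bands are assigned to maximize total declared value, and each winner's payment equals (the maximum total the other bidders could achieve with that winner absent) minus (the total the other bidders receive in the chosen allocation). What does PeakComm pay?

PeakComm pays $102M.

Efficient allocation: TerraLink→Band C ($940M), Pulse→Band F ($905M), VistaNet→Band G ($572M), PeakComm→Band E ($973M), OrbitCom→Band D ($773M); total welfare W = $4163M.
PeakComm receives Band E at value $973M, so the others get W − 973 = $3190M.
Without PeakComm: best allocation of the remaining 4 bidders over all 5 bands is TerraLink→Band C ($940M), Pulse→Band F ($905M), VistaNet→Band E ($674M), OrbitCom→Band D ($773M), total $3292M.
VCG payment = (others' best without PeakComm) − (others' welfare with PeakComm) = 3292 − 3190 = $102M.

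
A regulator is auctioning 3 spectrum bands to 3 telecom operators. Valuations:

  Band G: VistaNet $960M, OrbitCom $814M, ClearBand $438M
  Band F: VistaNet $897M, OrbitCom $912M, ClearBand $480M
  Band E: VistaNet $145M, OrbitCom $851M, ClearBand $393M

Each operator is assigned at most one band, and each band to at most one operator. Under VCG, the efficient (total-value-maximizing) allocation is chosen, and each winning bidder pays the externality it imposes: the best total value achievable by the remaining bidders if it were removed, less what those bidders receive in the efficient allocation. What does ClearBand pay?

Efficient allocation: VistaNet→Band G ($960M), OrbitCom→Band E ($851M), ClearBand→Band F ($480M); total welfare W = $2291M.
ClearBand receives Band F at value $480M, so the others get W − 480 = $1811M.
Without ClearBand: best allocation of the remaining 2 bidders over all 3 bands is VistaNet→Band G ($960M), OrbitCom→Band F ($912M), total $1872M.
VCG payment = (others' best without ClearBand) − (others' welfare with ClearBand) = 1872 − 1811 = $61M.

ClearBand pays $61M.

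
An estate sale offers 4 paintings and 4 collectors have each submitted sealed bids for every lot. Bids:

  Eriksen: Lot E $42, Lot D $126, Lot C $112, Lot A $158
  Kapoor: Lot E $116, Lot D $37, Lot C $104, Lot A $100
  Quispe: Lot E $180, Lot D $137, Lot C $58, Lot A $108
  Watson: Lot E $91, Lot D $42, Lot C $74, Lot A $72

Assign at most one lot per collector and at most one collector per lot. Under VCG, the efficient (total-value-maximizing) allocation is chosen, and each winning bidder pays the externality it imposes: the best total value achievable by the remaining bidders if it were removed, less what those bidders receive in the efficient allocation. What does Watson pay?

Efficient allocation: Eriksen→Lot A ($158), Kapoor→Lot C ($104), Quispe→Lot D ($137), Watson→Lot E ($91); total welfare W = $490.
Watson receives Lot E at value $91, so the others get W − 91 = $399.
Without Watson: best allocation of the remaining 3 bidders over all 4 lots is Eriksen→Lot A ($158), Kapoor→Lot C ($104), Quispe→Lot E ($180), total $442.
VCG payment = (others' best without Watson) − (others' welfare with Watson) = 442 − 399 = $43.

Watson pays $43.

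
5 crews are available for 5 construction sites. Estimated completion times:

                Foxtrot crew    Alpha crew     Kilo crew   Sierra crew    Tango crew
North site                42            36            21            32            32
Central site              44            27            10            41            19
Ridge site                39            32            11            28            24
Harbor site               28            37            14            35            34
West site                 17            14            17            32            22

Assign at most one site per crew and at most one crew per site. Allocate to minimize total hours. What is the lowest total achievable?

Min total: 104 hours

This is the linear assignment problem.
Optimal: Foxtrot crew→Harbor site (28 hours), Alpha crew→West site (14 hours), Kilo crew→Ridge site (11 hours), Sierra crew→North site (32 hours), Tango crew→Central site (19 hours) — total 28+14+11+32+19 = 104 hours.
Column-greedy (each site in turn goes to its cheapest remaining crew) gives 110 hours, worse by 6.
Swapping Tango crew↔Sierra crew (Tango crew→North site 32 hours, Sierra crew→Central site 41 hours) adds 22.
Every other assignment is strictly worse.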